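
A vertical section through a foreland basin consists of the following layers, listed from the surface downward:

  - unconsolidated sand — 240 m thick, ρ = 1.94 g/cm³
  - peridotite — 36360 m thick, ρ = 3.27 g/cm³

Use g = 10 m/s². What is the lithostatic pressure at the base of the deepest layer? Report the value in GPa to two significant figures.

1.2 GPa

unconsolidated sand: 1940 kg/m³ × 10 m/s² × 240 m = 4.656×10^6 Pa = 4.656×10^-3 GPa
peridotite: 3270 kg/m³ × 10 m/s² × 36360 m = 1.189×10^9 Pa = 1.189 GPa
Total = 4.656×10^-3 + 1.189 = 1.1936 GPa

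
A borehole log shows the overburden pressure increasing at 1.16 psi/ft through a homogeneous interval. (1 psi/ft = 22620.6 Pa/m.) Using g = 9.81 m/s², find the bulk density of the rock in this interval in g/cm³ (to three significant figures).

2.67 g/cm³

ρ = (dP/dz)/g = 1.16 psi/ft / 9.81 m/s² = 26240 Pa/m / 9.81 m/s² = 2674.8 kg/m³
= 2.675 g/cm³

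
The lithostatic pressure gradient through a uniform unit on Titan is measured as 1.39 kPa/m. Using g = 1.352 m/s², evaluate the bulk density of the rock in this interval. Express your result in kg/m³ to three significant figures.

ρ = (dP/dz)/g = 1.39 kPa/m / 1.352 m/s² = 1390.0 Pa/m / 1.352 m/s² = 1028.1 kg/m³

1030 kg/m³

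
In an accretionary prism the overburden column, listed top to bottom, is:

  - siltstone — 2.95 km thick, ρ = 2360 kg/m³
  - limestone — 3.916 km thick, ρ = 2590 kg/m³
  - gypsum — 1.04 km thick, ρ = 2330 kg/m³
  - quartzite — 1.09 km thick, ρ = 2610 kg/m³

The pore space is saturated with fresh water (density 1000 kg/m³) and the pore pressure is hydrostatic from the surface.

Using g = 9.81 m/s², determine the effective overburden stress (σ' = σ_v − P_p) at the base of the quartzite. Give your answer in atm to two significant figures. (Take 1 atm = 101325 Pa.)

Overburden (lithostatic) stress σ_v:
siltstone: 2360 kg/m³ × 9.81 m/s² × 2950 m = 6.830×10^7 Pa = 68.30 MPa
limestone: 2590 kg/m³ × 9.81 m/s² × 3916 m = 9.950×10^7 Pa = 99.50 MPa
gypsum: 2330 kg/m³ × 9.81 m/s² × 1040 m = 2.377×10^7 Pa = 23.77 MPa
quartzite: 2610 kg/m³ × 9.81 m/s² × 1090 m = 2.791×10^7 Pa = 27.91 MPa
Total = 68.30 + 99.50 + 23.77 + 27.91 = 219.47 MPa
Pore pressure P_p = 1000 kg/m³ × 9.81 m/s² × 8996 m = 8.825×10^7 Pa = 88.25 MPa
Effective stress σ' = σ_v − P_p = 219.5 − 88.25 = 131.22 MPa = 1295.1 atm

1300 atm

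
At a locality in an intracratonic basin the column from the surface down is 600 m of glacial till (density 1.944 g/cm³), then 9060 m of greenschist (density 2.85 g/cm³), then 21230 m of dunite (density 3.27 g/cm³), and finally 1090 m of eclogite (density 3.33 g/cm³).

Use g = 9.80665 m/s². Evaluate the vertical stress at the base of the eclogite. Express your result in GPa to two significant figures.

glacial till: 1944 kg/m³ × 9.80665 m/s² × 600 m = 1.144×10^7 Pa = 0.01144 GPa
greenschist: 2850 kg/m³ × 9.80665 m/s² × 9060 m = 2.532×10^8 Pa = 0.2532 GPa
dunite: 3270 kg/m³ × 9.80665 m/s² × 21230 m = 6.808×10^8 Pa = 0.6808 GPa
eclogite: 3330 kg/m³ × 9.80665 m/s² × 1090 m = 3.560×10^7 Pa = 0.03560 GPa
Total = 0.01144 + 0.2532 + 0.6808 + 0.03560 = 0.98105 GPa

0.98 GPa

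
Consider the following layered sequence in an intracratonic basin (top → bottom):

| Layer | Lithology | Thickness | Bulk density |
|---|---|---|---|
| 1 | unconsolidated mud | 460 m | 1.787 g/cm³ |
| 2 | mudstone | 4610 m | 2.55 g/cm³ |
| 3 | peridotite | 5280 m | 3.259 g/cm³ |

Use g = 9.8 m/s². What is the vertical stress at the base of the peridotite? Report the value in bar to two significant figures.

2900 bar

unconsolidated mud: 1787 kg/m³ × 9.8 m/s² × 460 m = 8.056×10^6 Pa = 80.56 bar
mudstone: 2550 kg/m³ × 9.8 m/s² × 4610 m = 1.152×10^8 Pa = 1152 bar
peridotite: 3259 kg/m³ × 9.8 m/s² × 5280 m = 1.686×10^8 Pa = 1686 bar
Total = 80.56 + 1152 + 1686 = 2918.9 bar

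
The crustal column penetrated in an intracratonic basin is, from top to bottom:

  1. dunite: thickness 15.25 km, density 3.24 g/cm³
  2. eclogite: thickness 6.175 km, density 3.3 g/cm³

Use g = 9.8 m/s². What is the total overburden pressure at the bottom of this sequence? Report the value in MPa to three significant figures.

dunite: 3240 kg/m³ × 9.8 m/s² × 15250 m = 4.842×10^8 Pa = 484.2 MPa
eclogite: 3300 kg/m³ × 9.8 m/s² × 6175 m = 1.997×10^8 Pa = 199.7 MPa
Total = 484.2 + 199.7 = 683.92 MPa

684 MPa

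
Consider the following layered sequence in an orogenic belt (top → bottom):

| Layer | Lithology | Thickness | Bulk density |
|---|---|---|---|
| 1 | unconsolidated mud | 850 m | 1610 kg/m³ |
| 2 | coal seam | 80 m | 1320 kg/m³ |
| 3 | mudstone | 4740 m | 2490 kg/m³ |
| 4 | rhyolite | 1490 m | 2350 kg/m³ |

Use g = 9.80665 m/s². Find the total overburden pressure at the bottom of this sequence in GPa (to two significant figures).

unconsolidated mud: 1610 kg/m³ × 9.80665 m/s² × 850 m = 1.342×10^7 Pa = 0.01342 GPa
coal seam: 1320 kg/m³ × 9.80665 m/s² × 80 m = 1.036×10^6 Pa = 1.036×10^-3 GPa
mudstone: 2490 kg/m³ × 9.80665 m/s² × 4740 m = 1.157×10^8 Pa = 0.1157 GPa
rhyolite: 2350 kg/m³ × 9.80665 m/s² × 1490 m = 3.434×10^7 Pa = 0.03434 GPa
Total = 0.01342 + 1.036×10^-3 + 0.1157 + 0.03434 = 0.16454 GPa

0.16 GPa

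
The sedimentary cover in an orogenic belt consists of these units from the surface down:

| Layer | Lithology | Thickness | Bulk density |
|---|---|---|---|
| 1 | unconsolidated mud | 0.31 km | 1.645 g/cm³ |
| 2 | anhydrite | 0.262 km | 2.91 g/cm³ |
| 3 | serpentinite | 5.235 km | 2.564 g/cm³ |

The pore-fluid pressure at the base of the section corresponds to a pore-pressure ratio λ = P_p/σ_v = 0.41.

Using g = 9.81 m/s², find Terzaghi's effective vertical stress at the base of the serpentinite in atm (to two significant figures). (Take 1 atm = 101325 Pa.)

Overburden (lithostatic) stress σ_v:
unconsolidated mud: 1645 kg/m³ × 9.81 m/s² × 310 m = 5.003×10^6 Pa = 5.003 MPa
anhydrite: 2910 kg/m³ × 9.81 m/s² × 262 m = 7.479×10^6 Pa = 7.479 MPa
serpentinite: 2564 kg/m³ × 9.81 m/s² × 5235 m = 1.317×10^8 Pa = 131.7 MPa
Total = 5.003 + 7.479 + 131.7 = 144.16 MPa
Pore pressure P_p = λ·σ_v = 0.41 × 144.2 MPa = 59.10 MPa
Effective stress σ' = σ_v − P_p = 144.2 − 59.10 = 85.053 MPa = 839.40 atm

840 atm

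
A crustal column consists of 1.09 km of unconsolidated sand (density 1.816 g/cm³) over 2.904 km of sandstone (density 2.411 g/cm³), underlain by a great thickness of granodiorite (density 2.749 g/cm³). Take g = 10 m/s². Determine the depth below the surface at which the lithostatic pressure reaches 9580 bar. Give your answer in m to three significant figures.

35600 m

Pressure at base of upper layers: 1816×10×1090 + 2411×10×2904 = 8.981×10^7 Pa = 898.1 bar
Remaining pressure to be supplied by granodiorite: 9.580×10^8 − 8.981×10^7 = 8.682×10^8 Pa
Additional depth in granodiorite = 8.682×10^8 Pa / (2749 kg/m³ × 10 m/s²) = 31582 m
Total depth = 3994 m + 31582 m = 35576 m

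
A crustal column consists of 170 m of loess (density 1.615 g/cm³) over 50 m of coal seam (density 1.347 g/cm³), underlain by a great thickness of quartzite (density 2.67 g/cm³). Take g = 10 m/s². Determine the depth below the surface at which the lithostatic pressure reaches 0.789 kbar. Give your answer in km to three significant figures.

Pressure at base of upper layers: 1615×10×170 + 1347×10×50 = 3.419×10^6 Pa = 0.03419 kbar
Remaining pressure to be supplied by quartzite: 7.890×10^7 − 3.419×10^6 = 7.548×10^7 Pa
Additional depth in quartzite = 7.548×10^7 Pa / (2670 kg/m³ × 10 m/s²) = 2827.0 m
Total depth = 220 m + 2827.0 m = 3047.0 m
= 3.0470 km

3.05 km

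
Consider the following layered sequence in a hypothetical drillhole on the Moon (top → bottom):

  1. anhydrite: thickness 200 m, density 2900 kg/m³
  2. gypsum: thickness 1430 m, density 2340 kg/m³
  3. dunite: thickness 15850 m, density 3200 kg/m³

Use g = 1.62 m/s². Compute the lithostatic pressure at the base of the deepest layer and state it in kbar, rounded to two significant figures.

anhydrite: 2900 kg/m³ × 1.62 m/s² × 200 m = 9.396×10^5 Pa = 9.396×10^-3 kbar
gypsum: 2340 kg/m³ × 1.62 m/s² × 1430 m = 5.421×10^6 Pa = 0.05421 kbar
dunite: 3200 kg/m³ × 1.62 m/s² × 15850 m = 8.217×10^7 Pa = 0.8217 kbar
Total = 9.396×10^-3 + 0.05421 + 0.8217 = 0.88527 kbar

0.89 kbar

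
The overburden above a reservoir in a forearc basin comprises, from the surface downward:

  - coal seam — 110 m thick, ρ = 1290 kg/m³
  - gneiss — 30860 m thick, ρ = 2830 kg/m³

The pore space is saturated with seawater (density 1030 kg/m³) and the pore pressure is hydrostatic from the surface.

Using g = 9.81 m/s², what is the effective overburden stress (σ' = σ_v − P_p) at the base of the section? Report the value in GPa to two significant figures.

Overburden (lithostatic) stress σ_v:
coal seam: 1290 kg/m³ × 9.81 m/s² × 110 m = 1.392×10^6 Pa = 1.392 MPa
gneiss: 2830 kg/m³ × 9.81 m/s² × 30860 m = 8.567×10^8 Pa = 856.7 MPa
Total = 1.392 + 856.7 = 858.14 MPa
Pore pressure P_p = 1030 kg/m³ × 9.81 m/s² × 30970 m = 3.129×10^8 Pa = 312.9 MPa
Effective stress σ' = σ_v − P_p = 858.1 − 312.9 = 545.21 MPa = 0.54521 GPa

0.55 GPa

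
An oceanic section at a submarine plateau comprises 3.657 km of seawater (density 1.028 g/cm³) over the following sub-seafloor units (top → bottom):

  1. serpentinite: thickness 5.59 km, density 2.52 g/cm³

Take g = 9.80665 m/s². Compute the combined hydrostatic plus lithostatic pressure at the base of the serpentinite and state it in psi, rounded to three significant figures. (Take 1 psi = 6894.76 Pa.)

25400 psi

seawater: 1028 kg/m³ × 9.80665 m/s² × 3657 m = 3.687×10^7 Pa = 5347 psi
serpentinite: 2520 kg/m³ × 9.80665 m/s² × 5590 m = 1.381×10^8 Pa = 20036 psi
Total = 5347 + 20036 = 25383 psi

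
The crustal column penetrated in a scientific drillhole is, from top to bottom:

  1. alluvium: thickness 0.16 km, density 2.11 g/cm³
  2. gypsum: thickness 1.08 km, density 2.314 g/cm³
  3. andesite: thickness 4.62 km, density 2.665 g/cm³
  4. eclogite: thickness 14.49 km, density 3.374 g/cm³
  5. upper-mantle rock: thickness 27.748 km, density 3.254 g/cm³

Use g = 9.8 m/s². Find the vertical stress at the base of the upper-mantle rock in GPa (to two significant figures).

1.5 GPa

alluvium: 2110 kg/m³ × 9.8 m/s² × 160 m = 3.308×10^6 Pa = 3.308×10^-3 GPa
gypsum: 2314 kg/m³ × 9.8 m/s² × 1080 m = 2.449×10^7 Pa = 0.02449 GPa
andesite: 2665 kg/m³ × 9.8 m/s² × 4620 m = 1.207×10^8 Pa = 0.1207 GPa
eclogite: 3374 kg/m³ × 9.8 m/s² × 14490 m = 4.791×10^8 Pa = 0.4791 GPa
upper-mantle rock: 3254 kg/m³ × 9.8 m/s² × 27748 m = 8.849×10^8 Pa = 0.8849 GPa
Total = 3.308×10^-3 + 0.02449 + 0.1207 + 0.4791 + 0.8849 = 1.5124 GPa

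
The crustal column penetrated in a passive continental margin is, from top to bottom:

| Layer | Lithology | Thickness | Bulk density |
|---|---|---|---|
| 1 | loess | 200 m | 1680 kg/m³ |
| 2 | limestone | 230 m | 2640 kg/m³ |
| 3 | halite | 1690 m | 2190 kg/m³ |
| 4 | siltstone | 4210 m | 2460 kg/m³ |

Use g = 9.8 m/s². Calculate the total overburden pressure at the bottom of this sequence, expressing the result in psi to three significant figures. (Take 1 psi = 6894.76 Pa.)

loess: 1680 kg/m³ × 9.8 m/s² × 200 m = 3.293×10^6 Pa = 477.6 psi
limestone: 2640 kg/m³ × 9.8 m/s² × 230 m = 5.951×10^6 Pa = 863.1 psi
halite: 2190 kg/m³ × 9.8 m/s² × 1690 m = 3.627×10^7 Pa = 5261 psi
siltstone: 2460 kg/m³ × 9.8 m/s² × 4210 m = 1.015×10^8 Pa = 14721 psi
Total = 477.6 + 863.1 + 5261 + 14721 = 21322 psi

21300 psi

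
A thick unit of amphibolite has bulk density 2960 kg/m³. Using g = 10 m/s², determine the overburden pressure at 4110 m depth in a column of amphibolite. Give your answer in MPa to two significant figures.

amphibolite: 2960 kg/m³ × 10 m/s² × 4110 m = 1.217×10^8 Pa = 121.7 MPa

120 MPa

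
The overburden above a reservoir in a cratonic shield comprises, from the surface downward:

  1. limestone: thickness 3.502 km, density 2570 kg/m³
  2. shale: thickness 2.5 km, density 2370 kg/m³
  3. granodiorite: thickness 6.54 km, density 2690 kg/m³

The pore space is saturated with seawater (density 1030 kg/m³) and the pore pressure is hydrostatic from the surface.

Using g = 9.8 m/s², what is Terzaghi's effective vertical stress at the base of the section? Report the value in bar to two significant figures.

1900 bar

Overburden (lithostatic) stress σ_v:
limestone: 2570 kg/m³ × 9.8 m/s² × 3502 m = 8.820×10^7 Pa = 88.20 MPa
shale: 2370 kg/m³ × 9.8 m/s² × 2500 m = 5.806×10^7 Pa = 58.06 MPa
granodiorite: 2690 kg/m³ × 9.8 m/s² × 6540 m = 1.724×10^8 Pa = 172.4 MPa
Total = 88.20 + 58.06 + 172.4 = 318.67 MPa
Pore pressure P_p = 1030 kg/m³ × 9.8 m/s² × 12542 m = 1.266×10^8 Pa = 126.6 MPa
Effective stress σ' = σ_v − P_p = 318.7 − 126.6 = 192.07 MPa = 1920.7 bar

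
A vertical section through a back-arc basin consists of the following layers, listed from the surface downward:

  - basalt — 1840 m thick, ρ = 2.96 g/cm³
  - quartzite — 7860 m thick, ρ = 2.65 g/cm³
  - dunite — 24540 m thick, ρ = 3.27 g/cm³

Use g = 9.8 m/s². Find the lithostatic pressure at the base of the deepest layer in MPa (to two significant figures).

basalt: 2960 kg/m³ × 9.8 m/s² × 1840 m = 5.337×10^7 Pa = 53.37 MPa
quartzite: 2650 kg/m³ × 9.8 m/s² × 7860 m = 2.041×10^8 Pa = 204.1 MPa
dunite: 3270 kg/m³ × 9.8 m/s² × 24540 m = 7.864×10^8 Pa = 786.4 MPa
Total = 53.37 + 204.1 + 786.4 = 1043.9 MPa

1000 MPa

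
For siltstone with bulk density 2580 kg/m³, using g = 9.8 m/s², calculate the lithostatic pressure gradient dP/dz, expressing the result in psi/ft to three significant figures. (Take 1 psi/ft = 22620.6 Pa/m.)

1.12 psi/ft

dP/dz = ρg = 2580 kg/m³ × 9.8 m/s² = 25284 Pa/m
= 25284 Pa/m × (1 psi/ft / 22621 Pa/m) = 1.1177 psi/ft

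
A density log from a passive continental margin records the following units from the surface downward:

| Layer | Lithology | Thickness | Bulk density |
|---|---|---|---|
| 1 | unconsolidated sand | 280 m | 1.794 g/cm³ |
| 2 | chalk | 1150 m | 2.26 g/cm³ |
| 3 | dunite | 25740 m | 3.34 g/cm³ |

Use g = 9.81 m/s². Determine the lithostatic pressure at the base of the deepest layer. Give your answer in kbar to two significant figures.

8.7 kbar

unconsolidated sand: 1794 kg/m³ × 9.81 m/s² × 280 m = 4.928×10^6 Pa = 0.04928 kbar
chalk: 2260 kg/m³ × 9.81 m/s² × 1150 m = 2.550×10^7 Pa = 0.2550 kbar
dunite: 3340 kg/m³ × 9.81 m/s² × 25740 m = 8.434×10^8 Pa = 8.434 kbar
Total = 0.04928 + 0.2550 + 8.434 = 8.7381 kbar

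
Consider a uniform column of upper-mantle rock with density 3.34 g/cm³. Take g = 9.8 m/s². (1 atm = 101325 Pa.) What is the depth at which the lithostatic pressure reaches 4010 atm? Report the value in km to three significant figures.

12.4 km

h = P/(ρg) = 4010 atm / (3340 kg/m³ × 9.8 m/s²) = 4.063×10^8 Pa / 32732 Pa/m = 12413 m
= 12.413 km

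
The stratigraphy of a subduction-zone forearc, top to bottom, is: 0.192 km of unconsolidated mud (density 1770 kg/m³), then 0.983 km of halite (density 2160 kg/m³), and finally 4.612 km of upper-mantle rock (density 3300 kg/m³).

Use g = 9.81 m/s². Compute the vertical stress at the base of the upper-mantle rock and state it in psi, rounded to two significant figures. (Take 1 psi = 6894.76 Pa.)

25000 psi

unconsolidated mud: 1770 kg/m³ × 9.81 m/s² × 192 m = 3.334×10^6 Pa = 483.5 psi
halite: 2160 kg/m³ × 9.81 m/s² × 983 m = 2.083×10^7 Pa = 3021 psi
upper-mantle rock: 3300 kg/m³ × 9.81 m/s² × 4612 m = 1.493×10^8 Pa = 21655 psi
Total = 483.5 + 3021 + 21655 = 25159 psi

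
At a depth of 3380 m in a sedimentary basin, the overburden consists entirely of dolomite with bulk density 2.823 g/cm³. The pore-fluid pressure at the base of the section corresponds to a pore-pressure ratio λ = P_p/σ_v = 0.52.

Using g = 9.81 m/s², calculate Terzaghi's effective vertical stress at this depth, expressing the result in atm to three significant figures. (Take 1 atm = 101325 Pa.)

Overburden (lithostatic) stress σ_v:
dolomite: 2823 kg/m³ × 9.81 m/s² × 3380 m = 9.360×10^7 Pa = 93.60 MPa
Pore pressure P_p = λ·σ_v = 0.52 × 93.60 MPa = 48.67 MPa
Effective stress σ' = σ_v − P_p = 93.60 − 48.67 = 44.930 MPa = 443.43 atm

443 atm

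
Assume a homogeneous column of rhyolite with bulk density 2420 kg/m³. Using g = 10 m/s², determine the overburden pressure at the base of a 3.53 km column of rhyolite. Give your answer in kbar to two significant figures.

rhyolite: 2420 kg/m³ × 10 m/s² × 3530 m = 8.543×10^7 Pa = 0.8543 kbar

0.85 kbar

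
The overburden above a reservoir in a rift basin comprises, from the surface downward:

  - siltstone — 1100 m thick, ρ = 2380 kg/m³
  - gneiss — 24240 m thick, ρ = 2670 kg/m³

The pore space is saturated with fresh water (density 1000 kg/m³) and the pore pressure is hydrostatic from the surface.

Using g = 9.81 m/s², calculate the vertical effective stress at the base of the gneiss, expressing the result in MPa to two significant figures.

410 MPa

Overburden (lithostatic) stress σ_v:
siltstone: 2380 kg/m³ × 9.81 m/s² × 1100 m = 2.568×10^7 Pa = 25.68 MPa
gneiss: 2670 kg/m³ × 9.81 m/s² × 24240 m = 6.349×10^8 Pa = 634.9 MPa
Total = 25.68 + 634.9 = 660.59 MPa
Pore pressure P_p = 1000 kg/m³ × 9.81 m/s² × 25340 m = 2.486×10^8 Pa = 248.6 MPa
Effective stress σ' = σ_v − P_p = 660.6 − 248.6 = 412.01 MPa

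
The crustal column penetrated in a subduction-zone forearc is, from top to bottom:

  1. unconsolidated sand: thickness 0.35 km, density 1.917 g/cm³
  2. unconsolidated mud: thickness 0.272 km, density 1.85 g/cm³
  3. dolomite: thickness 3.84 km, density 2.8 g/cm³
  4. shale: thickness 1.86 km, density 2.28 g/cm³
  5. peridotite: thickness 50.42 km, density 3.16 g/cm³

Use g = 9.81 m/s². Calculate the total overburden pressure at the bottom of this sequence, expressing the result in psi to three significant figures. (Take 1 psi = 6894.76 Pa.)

unconsolidated sand: 1917 kg/m³ × 9.81 m/s² × 350 m = 6.582×10^6 Pa = 954.6 psi
unconsolidated mud: 1850 kg/m³ × 9.81 m/s² × 272 m = 4.936×10^6 Pa = 716.0 psi
dolomite: 2800 kg/m³ × 9.81 m/s² × 3840 m = 1.055×10^8 Pa = 15298 psi
shale: 2280 kg/m³ × 9.81 m/s² × 1860 m = 4.160×10^7 Pa = 6034 psi
peridotite: 3160 kg/m³ × 9.81 m/s² × 50420 m = 1.563×10^9 Pa = 2.267×10^5 psi
Total = 954.6 + 716.0 + 15298 + 6034 + 2.267×10^5 = 2.4970×10^5 psi

250000 psi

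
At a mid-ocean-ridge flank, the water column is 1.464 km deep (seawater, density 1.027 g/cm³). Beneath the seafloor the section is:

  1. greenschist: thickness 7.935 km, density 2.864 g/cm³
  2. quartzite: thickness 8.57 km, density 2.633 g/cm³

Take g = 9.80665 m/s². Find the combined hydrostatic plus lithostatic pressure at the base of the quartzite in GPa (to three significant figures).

seawater: 1027 kg/m³ × 9.80665 m/s² × 1464 m = 1.474×10^7 Pa = 0.01474 GPa
greenschist: 2864 kg/m³ × 9.80665 m/s² × 7935 m = 2.229×10^8 Pa = 0.2229 GPa
quartzite: 2633 kg/m³ × 9.80665 m/s² × 8570 m = 2.213×10^8 Pa = 0.2213 GPa
Total = 0.01474 + 0.2229 + 0.2213 = 0.45889 GPa

0.459 GPa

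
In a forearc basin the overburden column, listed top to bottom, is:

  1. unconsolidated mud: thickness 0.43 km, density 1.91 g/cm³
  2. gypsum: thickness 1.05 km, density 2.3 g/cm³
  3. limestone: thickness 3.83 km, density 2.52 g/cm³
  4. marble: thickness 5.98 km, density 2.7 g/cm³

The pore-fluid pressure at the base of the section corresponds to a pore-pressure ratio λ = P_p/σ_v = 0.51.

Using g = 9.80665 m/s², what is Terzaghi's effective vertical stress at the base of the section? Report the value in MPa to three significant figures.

Overburden (lithostatic) stress σ_v:
unconsolidated mud: 1910 kg/m³ × 9.80665 m/s² × 430 m = 8.054×10^6 Pa = 8.054 MPa
gypsum: 2300 kg/m³ × 9.80665 m/s² × 1050 m = 2.368×10^7 Pa = 23.68 MPa
limestone: 2520 kg/m³ × 9.80665 m/s² × 3830 m = 9.465×10^7 Pa = 94.65 MPa
marble: 2700 kg/m³ × 9.80665 m/s² × 5980 m = 1.583×10^8 Pa = 158.3 MPa
Total = 8.054 + 23.68 + 94.65 + 158.3 = 284.73 MPa
Pore pressure P_p = λ·σ_v = 0.51 × 284.7 MPa = 145.2 MPa
Effective stress σ' = σ_v − P_p = 284.7 − 145.2 = 139.52 MPa

140 MPa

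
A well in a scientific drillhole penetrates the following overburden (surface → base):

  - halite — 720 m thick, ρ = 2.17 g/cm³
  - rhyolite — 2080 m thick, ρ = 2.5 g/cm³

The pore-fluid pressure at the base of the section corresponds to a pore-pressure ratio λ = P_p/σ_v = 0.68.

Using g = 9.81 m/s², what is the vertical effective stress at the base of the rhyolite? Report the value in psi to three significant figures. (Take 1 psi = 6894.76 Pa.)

3080 psi

Overburden (lithostatic) stress σ_v:
halite: 2170 kg/m³ × 9.81 m/s² × 720 m = 1.533×10^7 Pa = 15.33 MPa
rhyolite: 2500 kg/m³ × 9.81 m/s² × 2080 m = 5.101×10^7 Pa = 51.01 MPa
Total = 15.33 + 51.01 = 66.339 MPa
Pore pressure P_p = λ·σ_v = 0.68 × 66.34 MPa = 45.11 MPa
Effective stress σ' = σ_v − P_p = 66.34 − 45.11 = 21.229 MPa = 3078.9 psi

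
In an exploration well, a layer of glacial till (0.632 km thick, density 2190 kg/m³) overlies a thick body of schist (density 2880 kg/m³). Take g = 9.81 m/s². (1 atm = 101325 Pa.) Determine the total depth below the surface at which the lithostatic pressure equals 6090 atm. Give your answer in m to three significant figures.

22000 m

Pressure at base of upper layers: 2190×9.81×632 = 1.358×10^7 Pa = 134.0 atm
Remaining pressure to be supplied by schist: 6.171×10^8 − 1.358×10^7 = 6.035×10^8 Pa
Additional depth in schist = 6.035×10^8 Pa / (2880 kg/m³ × 9.81 m/s²) = 21360 m
Total depth = 632 m + 21360 m = 21992 m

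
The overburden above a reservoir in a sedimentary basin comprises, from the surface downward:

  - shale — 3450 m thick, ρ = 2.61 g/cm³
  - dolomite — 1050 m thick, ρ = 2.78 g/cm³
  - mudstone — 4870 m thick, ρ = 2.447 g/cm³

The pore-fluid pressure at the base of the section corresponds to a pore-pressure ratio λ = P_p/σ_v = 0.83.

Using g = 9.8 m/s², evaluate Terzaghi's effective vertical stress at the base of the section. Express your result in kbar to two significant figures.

Overburden (lithostatic) stress σ_v:
shale: 2610 kg/m³ × 9.8 m/s² × 3450 m = 8.824×10^7 Pa = 88.24 MPa
dolomite: 2780 kg/m³ × 9.8 m/s² × 1050 m = 2.861×10^7 Pa = 28.61 MPa
mudstone: 2447 kg/m³ × 9.8 m/s² × 4870 m = 1.168×10^8 Pa = 116.8 MPa
Total = 88.24 + 28.61 + 116.8 = 233.64 MPa
Pore pressure P_p = λ·σ_v = 0.83 × 233.6 MPa = 193.9 MPa
Effective stress σ' = σ_v − P_p = 233.6 − 193.9 = 39.718 MPa = 0.39718 kbar

0.40 kbar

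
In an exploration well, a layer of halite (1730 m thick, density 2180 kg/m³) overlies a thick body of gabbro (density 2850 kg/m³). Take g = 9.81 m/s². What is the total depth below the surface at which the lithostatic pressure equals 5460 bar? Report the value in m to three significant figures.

Pressure at base of upper layers: 2180×9.81×1730 = 3.700×10^7 Pa = 370.0 bar
Remaining pressure to be supplied by gabbro: 5.460×10^8 − 3.700×10^7 = 5.090×10^8 Pa
Additional depth in gabbro = 5.090×10^8 Pa / (2850 kg/m³ × 9.81 m/s²) = 18206 m
Total depth = 1730 m + 18206 m = 19936 m

19900 m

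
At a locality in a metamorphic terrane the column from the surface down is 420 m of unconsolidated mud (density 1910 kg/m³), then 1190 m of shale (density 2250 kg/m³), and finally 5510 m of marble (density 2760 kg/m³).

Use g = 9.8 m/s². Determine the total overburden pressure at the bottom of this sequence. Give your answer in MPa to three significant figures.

unconsolidated mud: 1910 kg/m³ × 9.8 m/s² × 420 m = 7.862×10^6 Pa = 7.862 MPa
shale: 2250 kg/m³ × 9.8 m/s² × 1190 m = 2.624×10^7 Pa = 26.24 MPa
marble: 2760 kg/m³ × 9.8 m/s² × 5510 m = 1.490×10^8 Pa = 149.0 MPa
Total = 7.862 + 26.24 + 149.0 = 183.14 MPa

183 MPa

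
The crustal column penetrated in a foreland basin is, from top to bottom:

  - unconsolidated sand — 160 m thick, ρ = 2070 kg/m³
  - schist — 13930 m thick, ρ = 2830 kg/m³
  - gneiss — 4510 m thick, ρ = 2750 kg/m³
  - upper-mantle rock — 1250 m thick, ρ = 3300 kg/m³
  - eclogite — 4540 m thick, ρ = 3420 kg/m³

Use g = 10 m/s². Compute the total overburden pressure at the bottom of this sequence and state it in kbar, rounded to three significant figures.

unconsolidated sand: 2070 kg/m³ × 10 m/s² × 160 m = 3.312×10^6 Pa = 0.03312 kbar
schist: 2830 kg/m³ × 10 m/s² × 13930 m = 3.942×10^8 Pa = 3.942 kbar
gneiss: 2750 kg/m³ × 10 m/s² × 4510 m = 1.240×10^8 Pa = 1.240 kbar
upper-mantle rock: 3300 kg/m³ × 10 m/s² × 1250 m = 4.125×10^7 Pa = 0.4125 kbar
eclogite: 3420 kg/m³ × 10 m/s² × 4540 m = 1.553×10^8 Pa = 1.553 kbar
Total = 0.03312 + 3.942 + 1.240 + 0.4125 + 1.553 = 7.1807 kbar

7.18 kbar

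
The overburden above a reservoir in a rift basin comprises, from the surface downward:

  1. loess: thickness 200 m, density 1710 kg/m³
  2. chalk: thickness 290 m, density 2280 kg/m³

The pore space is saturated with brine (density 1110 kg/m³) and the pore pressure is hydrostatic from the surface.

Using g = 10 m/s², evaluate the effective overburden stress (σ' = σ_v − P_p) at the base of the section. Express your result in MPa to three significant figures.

4.59 MPa

Overburden (lithostatic) stress σ_v:
loess: 1710 kg/m³ × 10 m/s² × 200 m = 3.420×10^6 Pa = 3.420 MPa
chalk: 2280 kg/m³ × 10 m/s² × 290 m = 6.612×10^6 Pa = 6.612 MPa
Total = 3.420 + 6.612 = 10.032 MPa
Pore pressure P_p = 1110 kg/m³ × 10 m/s² × 490 m = 5.439×10^6 Pa = 5.439 MPa
Effective stress σ' = σ_v − P_p = 10.03 − 5.439 = 4.5930 MPa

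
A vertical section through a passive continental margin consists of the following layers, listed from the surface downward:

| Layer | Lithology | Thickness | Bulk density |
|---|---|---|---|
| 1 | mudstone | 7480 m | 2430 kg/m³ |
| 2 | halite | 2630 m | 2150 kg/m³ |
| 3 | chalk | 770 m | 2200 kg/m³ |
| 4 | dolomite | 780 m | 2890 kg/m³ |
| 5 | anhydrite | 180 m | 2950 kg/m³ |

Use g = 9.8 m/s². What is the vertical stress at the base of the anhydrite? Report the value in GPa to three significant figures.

0.277 GPa

mudstone: 2430 kg/m³ × 9.8 m/s² × 7480 m = 1.781×10^8 Pa = 0.1781 GPa
halite: 2150 kg/m³ × 9.8 m/s² × 2630 m = 5.541×10^7 Pa = 0.05541 GPa
chalk: 2200 kg/m³ × 9.8 m/s² × 770 m = 1.660×10^7 Pa = 0.01660 GPa
dolomite: 2890 kg/m³ × 9.8 m/s² × 780 m = 2.209×10^7 Pa = 0.02209 GPa
anhydrite: 2950 kg/m³ × 9.8 m/s² × 180 m = 5.204×10^6 Pa = 5.204×10^-3 GPa
Total = 0.1781 + 0.05541 + 0.01660 + 0.02209 + 5.204×10^-3 = 0.27744 GPa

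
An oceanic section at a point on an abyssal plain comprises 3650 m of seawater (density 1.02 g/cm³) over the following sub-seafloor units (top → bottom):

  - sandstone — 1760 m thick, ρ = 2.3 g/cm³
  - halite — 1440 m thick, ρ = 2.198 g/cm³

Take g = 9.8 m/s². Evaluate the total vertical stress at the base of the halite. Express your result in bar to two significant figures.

seawater: 1020 kg/m³ × 9.8 m/s² × 3650 m = 3.649×10^7 Pa = 364.9 bar
sandstone: 2300 kg/m³ × 9.8 m/s² × 1760 m = 3.967×10^7 Pa = 396.7 bar
halite: 2198 kg/m³ × 9.8 m/s² × 1440 m = 3.102×10^7 Pa = 310.2 bar
Total = 364.9 + 396.7 + 310.2 = 1071.7 bar

1100 bar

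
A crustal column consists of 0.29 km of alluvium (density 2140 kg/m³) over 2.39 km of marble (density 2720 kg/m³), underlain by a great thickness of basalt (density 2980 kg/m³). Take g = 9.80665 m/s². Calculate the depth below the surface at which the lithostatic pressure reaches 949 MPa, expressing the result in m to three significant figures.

32800 m

Pressure at base of upper layers: 2140×9.80665×290 + 2720×9.80665×2390 = 6.984×10^7 Pa = 69.84 MPa
Remaining pressure to be supplied by basalt: 9.490×10^8 − 6.984×10^7 = 8.792×10^8 Pa
Additional depth in basalt = 8.792×10^8 Pa / (2980 kg/m³ × 9.80665 m/s²) = 30084 m
Total depth = 2680 m + 30084 m = 32764 m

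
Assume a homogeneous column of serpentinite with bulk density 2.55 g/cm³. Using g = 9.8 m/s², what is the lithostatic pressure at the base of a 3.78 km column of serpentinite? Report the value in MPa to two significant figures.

94 MPa

serpentinite: 2550 kg/m³ × 9.8 m/s² × 3780 m = 9.446×10^7 Pa = 94.46 MPa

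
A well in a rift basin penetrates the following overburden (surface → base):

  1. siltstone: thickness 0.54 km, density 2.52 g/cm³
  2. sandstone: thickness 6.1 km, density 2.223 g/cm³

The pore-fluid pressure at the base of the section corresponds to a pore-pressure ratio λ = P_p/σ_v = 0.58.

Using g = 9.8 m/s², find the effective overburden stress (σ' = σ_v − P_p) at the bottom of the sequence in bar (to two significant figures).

610 bar

Overburden (lithostatic) stress σ_v:
siltstone: 2520 kg/m³ × 9.8 m/s² × 540 m = 1.334×10^7 Pa = 13.34 MPa
sandstone: 2223 kg/m³ × 9.8 m/s² × 6100 m = 1.329×10^8 Pa = 132.9 MPa
Total = 13.34 + 132.9 = 146.23 MPa
Pore pressure P_p = λ·σ_v = 0.58 × 146.2 MPa = 84.81 MPa
Effective stress σ' = σ_v − P_p = 146.2 − 84.81 = 61.415 MPa = 614.15 bar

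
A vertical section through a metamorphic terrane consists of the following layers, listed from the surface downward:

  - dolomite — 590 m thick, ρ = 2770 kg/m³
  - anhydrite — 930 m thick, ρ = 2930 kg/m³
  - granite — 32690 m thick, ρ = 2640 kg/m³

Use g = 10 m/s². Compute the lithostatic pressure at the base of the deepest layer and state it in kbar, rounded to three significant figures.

dolomite: 2770 kg/m³ × 10 m/s² × 590 m = 1.634×10^7 Pa = 0.1634 kbar
anhydrite: 2930 kg/m³ × 10 m/s² × 930 m = 2.725×10^7 Pa = 0.2725 kbar
granite: 2640 kg/m³ × 10 m/s² × 32690 m = 8.630×10^8 Pa = 8.630 kbar
Total = 0.1634 + 0.2725 + 8.630 = 9.0661 kbar

9.07 kbar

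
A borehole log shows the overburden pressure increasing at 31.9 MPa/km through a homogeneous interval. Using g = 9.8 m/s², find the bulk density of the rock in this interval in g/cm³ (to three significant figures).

ρ = (dP/dz)/g = 31.9 MPa/km / 9.8 m/s² = 31900 Pa/m / 9.8 m/s² = 3255.1 kg/m³
= 3.255 g/cm³

3.26 g/cm³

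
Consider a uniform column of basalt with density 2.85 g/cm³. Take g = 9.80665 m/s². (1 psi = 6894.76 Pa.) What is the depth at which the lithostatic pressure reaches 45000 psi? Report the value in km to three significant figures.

h = P/(ρg) = 45000 psi / (2850 kg/m³ × 9.80665 m/s²) = 3.103×10^8 Pa / 27949 Pa/m = 11101 m
= 11.101 km

11.1 km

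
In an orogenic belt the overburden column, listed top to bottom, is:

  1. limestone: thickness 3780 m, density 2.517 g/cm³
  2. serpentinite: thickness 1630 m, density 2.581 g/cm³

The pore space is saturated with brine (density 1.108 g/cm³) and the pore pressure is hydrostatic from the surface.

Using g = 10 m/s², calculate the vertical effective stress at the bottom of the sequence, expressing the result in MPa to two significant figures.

77 MPa

Overburden (lithostatic) stress σ_v:
limestone: 2517 kg/m³ × 10 m/s² × 3780 m = 9.514×10^7 Pa = 95.14 MPa
serpentinite: 2581 kg/m³ × 10 m/s² × 1630 m = 4.207×10^7 Pa = 42.07 MPa
Total = 95.14 + 42.07 = 137.21 MPa
Pore pressure P_p = 1108 kg/m³ × 10 m/s² × 5410 m = 5.994×10^7 Pa = 59.94 MPa
Effective stress σ' = σ_v − P_p = 137.2 − 59.94 = 77.270 MPa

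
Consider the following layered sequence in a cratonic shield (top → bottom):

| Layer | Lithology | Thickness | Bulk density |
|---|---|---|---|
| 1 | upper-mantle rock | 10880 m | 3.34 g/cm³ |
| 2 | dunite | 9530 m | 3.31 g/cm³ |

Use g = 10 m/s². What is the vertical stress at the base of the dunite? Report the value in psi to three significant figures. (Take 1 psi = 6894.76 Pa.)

upper-mantle rock: 3340 kg/m³ × 10 m/s² × 10880 m = 3.634×10^8 Pa = 52706 psi
dunite: 3310 kg/m³ × 10 m/s² × 9530 m = 3.154×10^8 Pa = 45751 psi
Total = 52706 + 45751 = 98457 psi

98500 psi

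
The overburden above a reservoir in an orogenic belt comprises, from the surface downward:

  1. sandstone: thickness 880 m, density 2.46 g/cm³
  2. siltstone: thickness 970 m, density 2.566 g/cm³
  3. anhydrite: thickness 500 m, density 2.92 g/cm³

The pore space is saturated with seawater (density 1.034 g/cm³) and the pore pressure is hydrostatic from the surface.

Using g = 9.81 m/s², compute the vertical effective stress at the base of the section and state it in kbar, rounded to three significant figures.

Overburden (lithostatic) stress σ_v:
sandstone: 2460 kg/m³ × 9.81 m/s² × 880 m = 2.124×10^7 Pa = 21.24 MPa
siltstone: 2566 kg/m³ × 9.81 m/s² × 970 m = 2.442×10^7 Pa = 24.42 MPa
anhydrite: 2920 kg/m³ × 9.81 m/s² × 500 m = 1.432×10^7 Pa = 14.32 MPa
Total = 21.24 + 24.42 + 14.32 = 59.977 MPa
Pore pressure P_p = 1034 kg/m³ × 9.81 m/s² × 2350 m = 2.384×10^7 Pa = 23.84 MPa
Effective stress σ' = σ_v − P_p = 59.98 − 23.84 = 36.139 MPa = 0.36139 kbar

0.361 kbar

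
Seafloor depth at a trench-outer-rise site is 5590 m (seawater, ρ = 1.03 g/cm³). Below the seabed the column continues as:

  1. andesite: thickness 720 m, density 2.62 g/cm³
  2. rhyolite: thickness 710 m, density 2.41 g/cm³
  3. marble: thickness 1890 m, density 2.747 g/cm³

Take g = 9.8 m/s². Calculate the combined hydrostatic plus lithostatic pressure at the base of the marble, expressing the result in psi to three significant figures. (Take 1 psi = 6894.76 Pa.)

20700 psi

seawater: 1030 kg/m³ × 9.8 m/s² × 5590 m = 5.643×10^7 Pa = 8184 psi
andesite: 2620 kg/m³ × 9.8 m/s² × 720 m = 1.849×10^7 Pa = 2681 psi
rhyolite: 2410 kg/m³ × 9.8 m/s² × 710 m = 1.677×10^7 Pa = 2432 psi
marble: 2747 kg/m³ × 9.8 m/s² × 1890 m = 5.088×10^7 Pa = 7380 psi
Total = 8184 + 2681 + 2432 + 7380 = 20677 psi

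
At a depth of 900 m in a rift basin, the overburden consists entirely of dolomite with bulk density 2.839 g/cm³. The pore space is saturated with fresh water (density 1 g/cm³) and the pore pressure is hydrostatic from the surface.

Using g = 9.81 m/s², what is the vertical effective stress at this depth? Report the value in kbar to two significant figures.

0.16 kbar

Overburden (lithostatic) stress σ_v:
dolomite: 2839 kg/m³ × 9.81 m/s² × 900 m = 2.507×10^7 Pa = 25.07 MPa
Pore pressure P_p = 1000 kg/m³ × 9.81 m/s² × 900 m = 8.829×10^6 Pa = 8.829 MPa
Effective stress σ' = σ_v − P_p = 25.07 − 8.829 = 16.237 MPa = 0.16237 kbar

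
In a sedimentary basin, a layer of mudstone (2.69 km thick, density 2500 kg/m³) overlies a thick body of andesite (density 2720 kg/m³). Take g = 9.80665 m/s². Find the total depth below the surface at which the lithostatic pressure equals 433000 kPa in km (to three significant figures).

16.5 km

Pressure at base of upper layers: 2500×9.80665×2690 = 6.595×10^7 Pa = 65950 kPa
Remaining pressure to be supplied by andesite: 4.330×10^8 − 6.595×10^7 = 3.671×10^8 Pa
Additional depth in andesite = 3.671×10^8 Pa / (2720 kg/m³ × 9.80665 m/s²) = 13761 m
Total depth = 2690 m + 13761 m = 16451 m
= 16.451 km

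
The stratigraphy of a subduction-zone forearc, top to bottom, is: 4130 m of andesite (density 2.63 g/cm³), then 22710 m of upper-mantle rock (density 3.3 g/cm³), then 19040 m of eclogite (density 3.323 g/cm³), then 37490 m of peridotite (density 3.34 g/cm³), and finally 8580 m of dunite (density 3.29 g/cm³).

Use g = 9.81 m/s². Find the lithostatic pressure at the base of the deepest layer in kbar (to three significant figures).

andesite: 2630 kg/m³ × 9.81 m/s² × 4130 m = 1.066×10^8 Pa = 1.066 kbar
upper-mantle rock: 3300 kg/m³ × 9.81 m/s² × 22710 m = 7.352×10^8 Pa = 7.352 kbar
eclogite: 3323 kg/m³ × 9.81 m/s² × 19040 m = 6.207×10^8 Pa = 6.207 kbar
peridotite: 3340 kg/m³ × 9.81 m/s² × 37490 m = 1.228×10^9 Pa = 12.28 kbar
dunite: 3290 kg/m³ × 9.81 m/s² × 8580 m = 2.769×10^8 Pa = 2.769 kbar
Total = 1.066 + 7.352 + 6.207 + 12.28 + 2.769 = 29.677 kbar

29.7 kbar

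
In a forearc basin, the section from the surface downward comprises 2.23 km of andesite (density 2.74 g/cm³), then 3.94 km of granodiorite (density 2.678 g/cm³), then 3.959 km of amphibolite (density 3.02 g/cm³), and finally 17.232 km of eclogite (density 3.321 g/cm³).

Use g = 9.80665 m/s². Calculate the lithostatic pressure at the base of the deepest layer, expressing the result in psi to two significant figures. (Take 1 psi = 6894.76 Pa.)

andesite: 2740 kg/m³ × 9.80665 m/s² × 2230 m = 5.992×10^7 Pa = 8691 psi
granodiorite: 2678 kg/m³ × 9.80665 m/s² × 3940 m = 1.035×10^8 Pa = 15008 psi
amphibolite: 3020 kg/m³ × 9.80665 m/s² × 3959 m = 1.173×10^8 Pa = 17006 psi
eclogite: 3321 kg/m³ × 9.80665 m/s² × 17232 m = 5.612×10^8 Pa = 81397 psi
Total = 8691 + 15008 + 17006 + 81397 = 1.2210×10^5 psi

120000 psi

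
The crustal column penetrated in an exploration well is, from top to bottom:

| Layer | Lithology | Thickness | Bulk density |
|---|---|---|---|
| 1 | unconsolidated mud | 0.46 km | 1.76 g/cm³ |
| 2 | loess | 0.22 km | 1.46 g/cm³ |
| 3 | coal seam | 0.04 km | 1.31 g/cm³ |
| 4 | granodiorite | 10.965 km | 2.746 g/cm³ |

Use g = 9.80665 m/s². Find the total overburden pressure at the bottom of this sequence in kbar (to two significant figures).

unconsolidated mud: 1760 kg/m³ × 9.80665 m/s² × 460 m = 7.939×10^6 Pa = 0.07939 kbar
loess: 1460 kg/m³ × 9.80665 m/s² × 220 m = 3.150×10^6 Pa = 0.03150 kbar
coal seam: 1310 kg/m³ × 9.80665 m/s² × 40 m = 5.139×10^5 Pa = 5.139×10^-3 kbar
granodiorite: 2746 kg/m³ × 9.80665 m/s² × 10965 m = 2.953×10^8 Pa = 2.953 kbar
Total = 0.07939 + 0.03150 + 5.139×10^-3 + 2.953 = 3.0688 kbar

3.1 kbar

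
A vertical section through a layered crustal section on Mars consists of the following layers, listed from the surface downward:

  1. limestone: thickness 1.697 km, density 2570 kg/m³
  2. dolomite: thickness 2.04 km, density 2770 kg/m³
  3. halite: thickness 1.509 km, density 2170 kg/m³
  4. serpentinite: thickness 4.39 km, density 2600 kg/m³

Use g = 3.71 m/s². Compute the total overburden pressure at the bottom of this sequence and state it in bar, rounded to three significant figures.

limestone: 2570 kg/m³ × 3.71 m/s² × 1697 m = 1.618×10^7 Pa = 161.8 bar
dolomite: 2770 kg/m³ × 3.71 m/s² × 2040 m = 2.096×10^7 Pa = 209.6 bar
halite: 2170 kg/m³ × 3.71 m/s² × 1509 m = 1.215×10^7 Pa = 121.5 bar
serpentinite: 2600 kg/m³ × 3.71 m/s² × 4390 m = 4.235×10^7 Pa = 423.5 bar
Total = 161.8 + 209.6 + 121.5 + 423.5 = 916.39 bar

916 bar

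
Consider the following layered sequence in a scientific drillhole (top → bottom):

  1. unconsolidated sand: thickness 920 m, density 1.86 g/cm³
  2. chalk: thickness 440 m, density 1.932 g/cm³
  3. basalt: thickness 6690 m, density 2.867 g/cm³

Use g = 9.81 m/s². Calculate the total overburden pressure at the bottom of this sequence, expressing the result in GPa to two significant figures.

0.21 GPa

unconsolidated sand: 1860 kg/m³ × 9.81 m/s² × 920 m = 1.679×10^7 Pa = 0.01679 GPa
chalk: 1932 kg/m³ × 9.81 m/s² × 440 m = 8.339×10^6 Pa = 8.339×10^-3 GPa
basalt: 2867 kg/m³ × 9.81 m/s² × 6690 m = 1.882×10^8 Pa = 0.1882 GPa
Total = 0.01679 + 8.339×10^-3 + 0.1882 = 0.21328 GPa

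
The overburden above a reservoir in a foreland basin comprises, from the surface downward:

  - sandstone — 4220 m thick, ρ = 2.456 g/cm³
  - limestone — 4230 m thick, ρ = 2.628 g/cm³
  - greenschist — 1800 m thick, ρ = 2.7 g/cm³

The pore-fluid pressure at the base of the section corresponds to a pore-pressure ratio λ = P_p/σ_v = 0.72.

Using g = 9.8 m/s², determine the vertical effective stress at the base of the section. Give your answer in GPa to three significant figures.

Overburden (lithostatic) stress σ_v:
sandstone: 2456 kg/m³ × 9.8 m/s² × 4220 m = 1.016×10^8 Pa = 101.6 MPa
limestone: 2628 kg/m³ × 9.8 m/s² × 4230 m = 1.089×10^8 Pa = 108.9 MPa
greenschist: 2700 kg/m³ × 9.8 m/s² × 1800 m = 4.763×10^7 Pa = 47.63 MPa
Total = 101.6 + 108.9 + 47.63 = 258.14 MPa
Pore pressure P_p = λ·σ_v = 0.72 × 258.1 MPa = 185.9 MPa
Effective stress σ' = σ_v − P_p = 258.1 − 185.9 = 72.279 MPa = 0.072279 GPa

0.0723 GPa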